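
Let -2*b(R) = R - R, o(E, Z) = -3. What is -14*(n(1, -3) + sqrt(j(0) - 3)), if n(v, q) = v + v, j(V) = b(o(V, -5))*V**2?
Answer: -28 - 14*I*sqrt(3) ≈ -28.0 - 24.249*I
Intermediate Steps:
b(R) = 0 (b(R) = -(R - R)/2 = -1/2*0 = 0)
j(V) = 0 (j(V) = 0*V**2 = 0)
n(v, q) = 2*v
-14*(n(1, -3) + sqrt(j(0) - 3)) = -14*(2*1 + sqrt(0 - 3)) = -14*(2 + sqrt(-3)) = -14*(2 + I*sqrt(3)) = -28 - 14*I*sqrt(3)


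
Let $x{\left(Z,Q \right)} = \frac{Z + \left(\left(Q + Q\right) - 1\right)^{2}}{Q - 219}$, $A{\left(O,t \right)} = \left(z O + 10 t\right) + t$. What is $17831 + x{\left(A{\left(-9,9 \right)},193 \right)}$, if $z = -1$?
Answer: $\frac{315273}{26} \approx 12126.0$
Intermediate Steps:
$A{\left(O,t \right)} = - O + 11 t$ ($A{\left(O,t \right)} = \left(- O + 10 t\right) + t = - O + 11 t$)
$x{\left(Z,Q \right)} = \frac{Z + \left(-1 + 2 Q\right)^{2}}{-219 + Q}$ ($x{\left(Z,Q \right)} = \frac{Z + \left(2 Q - 1\right)^{2}}{-219 + Q} = \frac{Z + \left(-1 + 2 Q\right)^{2}}{-219 + Q}$)
$17831 + x{\left(A{\left(-9,9 \right)},193 \right)} = 17831 + \frac{\left(\left(-1\right) \left(-9\right) + 11 \cdot 9\right) + \left(-1 + 2 \cdot 193\right)^{2}}{-219 + 193} = 17831 + \frac{\left(9 + 99\right) + \left(-1 + 386\right)^{2}}{-26} = 17831 - \frac{108 + 385^{2}}{26} = 17831 - \frac{108 + 148225}{26} = 17831 - \frac{148333}{26} = \frac{315273}{26}$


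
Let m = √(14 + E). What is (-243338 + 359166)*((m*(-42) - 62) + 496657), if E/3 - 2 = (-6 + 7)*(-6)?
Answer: 57519605660 - 4864776*√2 ≈ 5.7513e+10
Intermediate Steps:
E = -12 (E = 6 + 3*((-6 + 7)*(-6)) = 6 + 3*(1*(-6)) = 6 + 3*(-6) = 6 - 18 = -12)
m = √2 (m = √(14 - 12) = √2 ≈ 1.4142)
(-243338 + 359166)*((m*(-42) - 62) + 496657) = (-243338 + 359166)*((√2*(-42) - 62) + 496657) = 115828*((-42*√2 - 62) + 496657) = 115828*((-62 - 42*√2) + 496657) = 115828*(496595 - 42*√2) = 57519605660 - 4864776*√2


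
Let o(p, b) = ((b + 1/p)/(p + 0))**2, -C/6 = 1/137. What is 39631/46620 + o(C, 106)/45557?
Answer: 6117179101667/76459224240 ≈ 80.006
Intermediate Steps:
C = -6/137 ≈ -0.043796
o(p, b) = (b + 1/p)**2/p**2 (o(p, b) = ((b + 1/p)/p)**2 = (b + 1/p)**2/p**2)
39631/46620 + o(C, 106)/45557 = 39631/46620 + ((1 + 106*(-6/137))**2/(-6/137)**4)/45557 = 39631*(1/46620) + (352275361*(1 - 636/137)**2/1296)*(1/45557) = 39631/46620 + (352275361*(-499/137)**2/1296)*(1/45557) = 39631/46620 + ((352275361/1296)*(249001/18769))*(1/45557) = 39631/46620 + (4673499769/1296)*(1/45557) = 39631/46620 + 4673499769/59041872 = 6117179101667/76459224240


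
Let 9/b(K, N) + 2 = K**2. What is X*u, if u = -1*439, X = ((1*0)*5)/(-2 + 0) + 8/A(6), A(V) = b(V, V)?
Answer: -119408/9 ≈ -13268.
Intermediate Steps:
b(K, N) = 9/(-2 + K**2)
A(V) = 9/(-2 + V**2)
X = 272/9 (X = ((1*0)*5)/(-2 + 0) + 8/((9/(-2 + 6**2))) = (0*5)/(-2) + 8/((9/(-2 + 36))) = 0*(-1/2) + 8/((9/34)) = 0 + 8/((9*(1/34))) = 0 + 8/(9/34) = 0 + 8*(34/9) = 0 + 272/9 = 272/9 ≈ 30.222)
u = -439
X*u = (272/9)*(-439) = -119408/9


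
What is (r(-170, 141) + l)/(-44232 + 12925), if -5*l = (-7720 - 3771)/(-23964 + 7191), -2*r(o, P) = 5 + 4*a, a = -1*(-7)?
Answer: 2790527/5251123110 ≈ 0.00053142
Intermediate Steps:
a = 7
r(o, P) = -33/2 (r(o, P) = -(5 + 4*7)/2 = -(5 + 28)/2 = -1/2*33 = -33/2)
l = -11491/83865 (l = -(-7720 - 3771)/(5*(-23964 + 7191)) = -(-11491)/(5*(-16773)) = -(-11491)*(-1)/(5*16773) = -1/5*11491/16773 = -11491/83865 ≈ -0.13702)
(r(-170, 141) + l)/(-44232 + 12925) = (-33/2 - 11491/83865)/(-44232 + 12925) = -2790527/167730/(-31307) = -2790527/167730*(-1/31307) = 2790527/5251123110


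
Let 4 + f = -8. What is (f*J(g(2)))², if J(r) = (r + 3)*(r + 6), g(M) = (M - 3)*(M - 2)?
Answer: 46656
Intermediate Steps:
f = -12 (f = -4 - 8 = -12)
g(M) = (-3 + M)*(-2 + M)
J(r) = (3 + r)*(6 + r)
(f*J(g(2)))² = (-12*(18 + (6 + 2² - 5*2)² + 9*(6 + 2² - 5*2)))² = (-12*(18 + (6 + 4 - 10)² + 9*(6 + 4 - 10)))² = (-12*(18 + 0² + 9*0))² = (-12*(18 + 0 + 0))² = (-12*18)² = (-216)² = 46656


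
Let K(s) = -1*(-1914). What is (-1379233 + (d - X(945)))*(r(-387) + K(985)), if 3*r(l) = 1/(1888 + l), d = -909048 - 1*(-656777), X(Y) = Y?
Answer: -14069658391607/4503 ≈ -3.1245e+9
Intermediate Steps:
K(s) = 1914
d = -252271 (d = -909048 + 656777 = -252271)
r(l) = 1/(3*(1888 + l))
(-1379233 + (d - X(945)))*(r(-387) + K(985)) = (-1379233 + (-252271 - 1*945))*(1/(3*(1888 - 387)) + 1914) = (-1379233 + (-252271 - 945))*((⅓)/1501 + 1914) = (-1379233 - 253216)*((⅓)*(1/1501) + 1914) = -1632449*(1/4503 + 1914) = -1632449*8618743/4503 = -14069658391607/4503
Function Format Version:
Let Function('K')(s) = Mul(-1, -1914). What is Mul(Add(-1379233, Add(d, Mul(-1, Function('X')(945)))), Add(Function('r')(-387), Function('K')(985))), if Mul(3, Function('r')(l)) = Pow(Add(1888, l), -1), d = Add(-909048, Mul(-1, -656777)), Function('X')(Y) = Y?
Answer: Rational(-14069658391607, 4503) ≈ -3.1245e+9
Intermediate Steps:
Function('K')(s) = 1914
d = -252271 (d = Add(-909048, 656777) = -252271)
Function('r')(l) = Mul(Rational(1, 3), Pow(Add(1888, l), -1))
Mul(Add(-1379233, Add(d, Mul(-1, Function('X')(945)))), Add(Function('r')(-387), Function('K')(985))) = Mul(Add(-1379233, Add(-252271, Mul(-1, 945))), Add(Mul(Rational(1, 3), Pow(Add(1888, -387), -1)), 1914)) = Mul(Add(-1379233, Add(-252271, -945)), Add(Mul(Rational(1, 3), Pow(1501, -1)), 1914)) = Mul(Add(-1379233, -253216), Add(Mul(Rational(1, 3), Rational(1, 1501)), 1914)) = Mul(-1632449, Add(Rational(1, 4503), 1914)) = Mul(-1632449, Rational(8618743, 4503)) = Rational(-14069658391607, 4503)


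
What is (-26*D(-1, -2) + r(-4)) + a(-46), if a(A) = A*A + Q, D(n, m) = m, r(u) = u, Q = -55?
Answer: 2109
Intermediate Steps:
a(A) = -55 + A² (a(A) = A*A - 55 = A² - 55 = -55 + A²)
(-26*D(-1, -2) + r(-4)) + a(-46) = (-26*(-2) - 4) + (-55 + (-46)²) = (52 - 4) + (-55 + 2116) = 48 + 2061 = 2109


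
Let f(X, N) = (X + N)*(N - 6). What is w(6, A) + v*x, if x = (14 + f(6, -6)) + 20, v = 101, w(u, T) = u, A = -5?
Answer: 3440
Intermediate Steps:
f(X, N) = (-6 + N)*(N + X) (f(X, N) = (N + X)*(-6 + N) = (-6 + N)*(N + X))
x = 34 (x = (14 + ((-6)² - 6*(-6) - 6*6 - 6*6)) + 20 = (14 + (36 + 36 - 36 - 36)) + 20 = (14 + 0) + 20 = 14 + 20 = 34)
w(6, A) + v*x = 6 + 101*34 = 6 + 3434 = 3440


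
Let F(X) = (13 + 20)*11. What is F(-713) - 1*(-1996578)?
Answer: 1996941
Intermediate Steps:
F(X) = 363 (F(X) = 33*11 = 363)
F(-713) - 1*(-1996578) = 363 - 1*(-1996578) = 363 + 1996578 = 1996941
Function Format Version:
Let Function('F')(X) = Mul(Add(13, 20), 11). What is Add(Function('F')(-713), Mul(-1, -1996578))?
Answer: 1996941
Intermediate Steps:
Function('F')(X) = 363 (Function('F')(X) = Mul(33, 11) = 363)
Add(Function('F')(-713), Mul(-1, -1996578)) = Add(363, Mul(-1, -1996578)) = Add(363, 1996578) = 1996941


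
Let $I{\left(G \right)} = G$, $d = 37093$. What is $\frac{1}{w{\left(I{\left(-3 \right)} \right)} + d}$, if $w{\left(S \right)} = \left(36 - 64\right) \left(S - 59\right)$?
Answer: $\frac{1}{38829} \approx 2.5754 \cdot 10^{-5}$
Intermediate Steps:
$w{\left(S \right)} = 1652 - 28 S$ ($w{\left(S \right)} = - 28 \left(-59 + S\right) = 1652 - 28 S$)
$\frac{1}{w{\left(I{\left(-3 \right)} \right)} + d} = \frac{1}{\left(1652 - -84\right) + 37093} = \frac{1}{\left(1652 + 84\right) + 37093} = \frac{1}{1736 + 37093} = \frac{1}{38829}$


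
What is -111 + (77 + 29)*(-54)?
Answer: -5835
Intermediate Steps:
-111 + (77 + 29)*(-54) = -111 + 106*(-54) = -111 - 5724 = -5835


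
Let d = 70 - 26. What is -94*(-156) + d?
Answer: 14708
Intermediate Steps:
d = 44
-94*(-156) + d = -94*(-156) + 44 = 14664 + 44 = 14708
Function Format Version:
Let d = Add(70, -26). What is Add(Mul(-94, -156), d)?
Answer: 14708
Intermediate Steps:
d = 44
Add(Mul(-94, -156), d) = Add(Mul(-94, -156), 44) = Add(14664, 44) = 14708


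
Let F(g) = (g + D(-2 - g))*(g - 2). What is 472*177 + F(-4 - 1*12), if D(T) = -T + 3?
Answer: 84030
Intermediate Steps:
D(T) = 3 - T
F(g) = (-2 + g)*(5 + 2*g) (F(g) = (g + (3 - (-2 - g)))*(g - 2) = (g + (3 + (2 + g)))*(-2 + g) = (g + (5 + g))*(-2 + g) = (5 + 2*g)*(-2 + g) = (-2 + g)*(5 + 2*g))
472*177 + F(-4 - 1*12) = 472*177 + (-10 + (-4 - 1*12) + 2*(-4 - 1*12)**2) = 83544 + (-10 + (-4 - 12) + 2*(-4 - 12)**2) = 83544 + (-10 - 16 + 2*(-16)**2) = 83544 + (-10 - 16 + 2*256) = 83544 + (-10 - 16 + 512) = 83544 + 486 = 84030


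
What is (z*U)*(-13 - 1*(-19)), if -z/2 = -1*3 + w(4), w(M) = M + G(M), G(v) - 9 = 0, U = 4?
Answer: -480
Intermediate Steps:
G(v) = 9 (G(v) = 9 + 0 = 9)
w(M) = 9 + M (w(M) = M + 9 = 9 + M)
z = -20 (z = -2*(-1*3 + (9 + 4)) = -2*(-3 + 13) = -2*10 = -20)
(z*U)*(-13 - 1*(-19)) = (-20*4)*(-13 - 1*(-19)) = -80*(-13 + 19) = -80*6 = -480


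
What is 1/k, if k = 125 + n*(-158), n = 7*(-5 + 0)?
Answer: 1/5655 ≈ 0.00017683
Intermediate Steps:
n = -35 (n = 7*(-5) = -35)
k = 5655 (k = 125 - 35*(-158) = 125 + 5530 = 5655)
1/k = 1/5655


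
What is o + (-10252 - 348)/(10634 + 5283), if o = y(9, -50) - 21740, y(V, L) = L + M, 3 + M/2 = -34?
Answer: -348019888/15917 ≈ -21865.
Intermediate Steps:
M = -74 (M = -6 + 2*(-34) = -6 - 68 = -74)
y(V, L) = -74 + L (y(V, L) = L - 74 = -74 + L)
o = -21864 (o = (-74 - 50) - 21740 = -124 - 21740 = -21864)
o + (-10252 - 348)/(10634 + 5283) = -21864 + (-10252 - 348)/(10634 + 5283) = -21864 - 10600/15917 = -348019888/15917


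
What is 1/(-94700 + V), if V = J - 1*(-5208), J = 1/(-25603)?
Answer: -25603/2291263677 ≈ -1.1174e-5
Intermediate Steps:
J = -1/25603 ≈ -3.9058e-5
V = 133340423/25603 (V = -1/25603 - 1*(-5208) = -1/25603 + 5208 = 133340423/25603 ≈ 5208.0)
1/(-94700 + V) = 1/(-94700 + 133340423/25603) = 1/(-2291263677/25603) = -25603/2291263677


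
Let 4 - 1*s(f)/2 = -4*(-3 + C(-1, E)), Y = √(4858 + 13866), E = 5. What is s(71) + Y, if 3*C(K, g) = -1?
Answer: -56/3 + 2*√4681 ≈ 118.17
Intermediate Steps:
C(K, g) = -⅓ (C(K, g) = (⅓)*(-1) = -⅓)
Y = 2*√4681 (Y = √18724 = 2*√4681 ≈ 136.84)
s(f) = -56/3 (s(f) = 8 - (-8)*(-3 - ⅓) = 8 - (-8)*(-10)/3 = 8 - 2*40/3 = 8 - 80/3 = -56/3)
s(71) + Y = -56/3 + 2*√4681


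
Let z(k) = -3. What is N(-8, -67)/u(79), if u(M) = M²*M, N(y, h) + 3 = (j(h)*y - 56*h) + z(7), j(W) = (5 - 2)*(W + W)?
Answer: 6962/493039 ≈ 0.014121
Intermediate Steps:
j(W) = 6*W (j(W) = 3*(2*W) = 6*W)
N(y, h) = -6 - 56*h + 6*h*y (N(y, h) = -3 + (((6*h)*y - 56*h) - 3) = -3 + ((6*h*y - 56*h) - 3) = -3 + ((-56*h + 6*h*y) - 3) = -3 + (-3 - 56*h + 6*h*y) = -6 - 56*h + 6*h*y)
u(M) = M³
N(-8, -67)/u(79) = (-6 - 56*(-67) + 6*(-67)*(-8))/(79³) = (-6 + 3752 + 3216)/493039 = 6962*(1/493039) = 6962/493039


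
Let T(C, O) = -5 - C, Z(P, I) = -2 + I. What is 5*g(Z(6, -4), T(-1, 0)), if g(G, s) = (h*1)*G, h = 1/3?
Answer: -10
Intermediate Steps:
h = ⅓ ≈ 0.33333
g(G, s) = G/3 (g(G, s) = ((⅓)*1)*G = G/3)
5*g(Z(6, -4), T(-1, 0)) = 5*((-2 - 4)/3) = 5*((⅓)*(-6)) = 5*(-2) = -10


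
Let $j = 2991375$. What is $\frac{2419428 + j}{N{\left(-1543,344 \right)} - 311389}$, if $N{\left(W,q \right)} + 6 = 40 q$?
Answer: $- \frac{5410803}{297635} \approx -18.179$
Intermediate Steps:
$N{\left(W,q \right)} = -6 + 40 q$
$\frac{2419428 + j}{N{\left(-1543,344 \right)} - 311389} = \frac{2419428 + 2991375}{\left(-6 + 40 \cdot 344\right) - 311389} = \frac{5410803}{\left(-6 + 13760\right) - 311389} = \frac{5410803}{13754 - 311389} = \frac{5410803}{-297635} = 5410803 \left(- \frac{1}{297635}\right) = - \frac{5410803}{297635}$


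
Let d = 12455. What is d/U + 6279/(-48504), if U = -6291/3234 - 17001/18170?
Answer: -123264138943757/28511039232 ≈ -4323.4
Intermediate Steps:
U = -14107392/4896815 (U = -6291*1/3234 - 17001*1/18170 = -2097/1078 - 17001/18170 = -14107392/4896815 ≈ -2.8809)
d/U + 6279/(-48504) = 12455/(-14107392/4896815) + 6279/(-48504) = 12455*(-4896815/14107392) + 6279*(-1/48504) = -60989830825/14107392 - 2093/16168 = -123264138943757/28511039232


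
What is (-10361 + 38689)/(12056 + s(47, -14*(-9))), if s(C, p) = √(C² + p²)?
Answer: 341522368/145329051 - 28328*√18085/145329051 ≈ 2.3238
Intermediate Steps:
(-10361 + 38689)/(12056 + s(47, -14*(-9))) = (-10361 + 38689)/(12056 + √(47² + (-14*(-9))²)) = 28328/(12056 + √(2209 + 126²)) = 28328/(12056 + √(2209 + 15876)) = 28328/(12056 + √18085)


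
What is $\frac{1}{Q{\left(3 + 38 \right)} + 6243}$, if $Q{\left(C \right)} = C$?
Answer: $\frac{1}{6284} \approx 0.00015913$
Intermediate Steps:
$\frac{1}{Q{\left(3 + 38 \right)} + 6243} = \frac{1}{\left(3 + 38\right) + 6243} = \frac{1}{41 + 6243} = \frac{1}{6284}$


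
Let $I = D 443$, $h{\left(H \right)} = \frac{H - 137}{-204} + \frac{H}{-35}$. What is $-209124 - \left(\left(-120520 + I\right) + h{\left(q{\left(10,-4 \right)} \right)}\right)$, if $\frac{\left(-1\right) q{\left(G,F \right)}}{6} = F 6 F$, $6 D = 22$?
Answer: $- \frac{644372759}{7140} \approx -90248.0$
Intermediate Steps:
$D = \frac{11}{3}$ ($D = \frac{1}{6} \cdot 22 = \frac{11}{3} \approx 3.6667$)
$q{\left(G,F \right)} = - 36 F^{2}$ ($q{\left(G,F \right)} = - 6 F 6 F = - 6 \cdot 6 F F = - 6 \cdot 6 F^{2} = - 36 F^{2}$)
$h{\left(H \right)} = \frac{137}{204} - \frac{239 H}{7140}$ ($h{\left(H \right)} = \left(-137 + H\right) \left(- \frac{1}{204}\right) + H \left(- \frac{1}{35}\right) = \left(\frac{137}{204} - \frac{H}{204}\right) - \frac{H}{35} = \frac{137}{204} - \frac{239 H}{7140}$)
$I = \frac{4873}{3}$ ($I = \frac{11}{3} \cdot 443 = \frac{4873}{3} \approx 1624.3$)
$-209124 - \left(\left(-120520 + I\right) + h{\left(q{\left(10,-4 \right)} \right)}\right) = -209124 - \left(\left(-120520 + \frac{4873}{3}\right) - \left(- \frac{137}{204} + \frac{239 \left(- 36 \left(-4\right)^{2}\right)}{7140}\right)\right) = -209124 - \left(- \frac{356687}{3} - \left(- \frac{137}{204} + \frac{239 \left(\left(-36\right) 16\right)}{7140}\right)\right) = -209124 - \left(- \frac{356687}{3} + \left(\frac{137}{204} - - \frac{11472}{595}\right)\right) = -209124 - \left(- \frac{356687}{3} + \left(\frac{137}{204} + \frac{11472}{595}\right)\right) = -209124 - \left(- \frac{356687}{3} + \frac{142459}{7140}\right) = -209124 - - \frac{848772601}{7140} = -209124 + \frac{848772601}{7140} = - \frac{644372759}{7140}$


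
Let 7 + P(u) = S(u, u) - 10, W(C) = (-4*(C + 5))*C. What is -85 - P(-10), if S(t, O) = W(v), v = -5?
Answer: -68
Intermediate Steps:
W(C) = C*(-20 - 4*C) (W(C) = (-4*(5 + C))*C = (-20 - 4*C)*C = C*(-20 - 4*C))
S(t, O) = 0 (S(t, O) = -4*(-5)*(5 - 5) = -4*(-5)*0 = 0)
P(u) = -17 (P(u) = -7 + (0 - 10) = -7 - 10 = -17)
-85 - P(-10) = -85 - 1*(-17) = -85 + 17 = -68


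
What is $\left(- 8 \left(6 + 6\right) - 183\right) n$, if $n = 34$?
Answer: $-9486$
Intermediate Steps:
$\left(- 8 \left(6 + 6\right) - 183\right) n = \left(- 8 \left(6 + 6\right) - 183\right) 34 = \left(\left(-8\right) 12 - 183\right) 34 = \left(-96 - 183\right) 34 = \left(-279\right) 34 = -9486$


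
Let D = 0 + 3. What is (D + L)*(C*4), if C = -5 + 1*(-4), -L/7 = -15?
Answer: -3888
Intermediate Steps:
L = 105 (L = -7*(-15) = 105)
D = 3
C = -9 (C = -5 - 4 = -9)
(D + L)*(C*4) = (3 + 105)*(-9*4) = 108*(-36) = -3888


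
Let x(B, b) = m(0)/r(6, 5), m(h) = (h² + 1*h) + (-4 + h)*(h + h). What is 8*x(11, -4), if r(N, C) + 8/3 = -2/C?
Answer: 0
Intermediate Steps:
r(N, C) = -8/3 - 2/C
m(h) = h + h² + 2*h*(-4 + h) (m(h) = (h² + h) + (-4 + h)*(2*h) = (h + h²) + 2*h*(-4 + h) = h + h² + 2*h*(-4 + h))
x(B, b) = 0 (x(B, b) = (0*(-7 + 3*0))/(-8/3 - 2/5) = (0*(-7 + 0))/(-8/3 - 2*⅕) = (0*(-7))/(-8/3 - ⅖) = 0/(-46/15) = 0*(-15/46) = 0)
8*x(11, -4) = 8*0 = 0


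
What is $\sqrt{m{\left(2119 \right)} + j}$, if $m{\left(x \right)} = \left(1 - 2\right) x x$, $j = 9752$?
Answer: $i \sqrt{4480409} \approx 2116.7 i$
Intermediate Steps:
$m{\left(x \right)} = - x^{2}$ ($m{\left(x \right)} = - x x = - x^{2}$)
$\sqrt{m{\left(2119 \right)} + j} = \sqrt{- 2119^{2} + 9752} = \sqrt{\left(-1\right) 4490161 + 9752} = \sqrt{-4490161 + 9752} = \sqrt{-4480409} = i \sqrt{4480409}$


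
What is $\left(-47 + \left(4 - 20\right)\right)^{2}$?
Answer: $3969$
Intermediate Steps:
$\left(-47 + \left(4 - 20\right)\right)^{2} = \left(-47 - 16\right)^{2} = \left(-63\right)^{2} = 3969$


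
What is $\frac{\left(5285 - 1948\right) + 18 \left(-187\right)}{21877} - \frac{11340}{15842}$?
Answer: $- \frac{124272299}{173287717} \approx -0.71714$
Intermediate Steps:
$\frac{\left(5285 - 1948\right) + 18 \left(-187\right)}{21877} - \frac{11340}{15842} = \left(3337 - 3366\right) \frac{1}{21877} - \frac{5670}{7921} = \left(-29\right) \frac{1}{21877} - \frac{5670}{7921} = - \frac{29}{21877} - \frac{5670}{7921} = - \frac{124272299}{173287717}$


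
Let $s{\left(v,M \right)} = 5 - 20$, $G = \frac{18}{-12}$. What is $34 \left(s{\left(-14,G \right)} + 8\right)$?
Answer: $-238$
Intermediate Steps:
$G = - \frac{3}{2}$ ($G = 18 \left(- \frac{1}{12}\right) = - \frac{3}{2} \approx -1.5$)
$s{\left(v,M \right)} = -15$ ($s{\left(v,M \right)} = 5 - 20 = -15$)
$34 \left(s{\left(-14,G \right)} + 8\right) = 34 \left(-15 + 8\right) = 34 \left(-7\right) = -238$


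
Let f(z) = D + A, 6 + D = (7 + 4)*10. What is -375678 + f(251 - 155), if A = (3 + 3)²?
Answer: -375538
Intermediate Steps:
A = 36 (A = 6² = 36)
D = 104 (D = -6 + (7 + 4)*10 = -6 + 11*10 = -6 + 110 = 104)
f(z) = 140 (f(z) = 104 + 36 = 140)
-375678 + f(251 - 155) = -375678 + 140 = -375538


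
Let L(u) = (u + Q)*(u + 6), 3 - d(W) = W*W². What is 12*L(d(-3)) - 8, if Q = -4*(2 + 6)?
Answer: -872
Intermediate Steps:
Q = -32 (Q = -4*8 = -32)
d(W) = 3 - W³ (d(W) = 3 - W*W² = 3 - W³)
L(u) = (-32 + u)*(6 + u) (L(u) = (u - 32)*(u + 6) = (-32 + u)*(6 + u))
12*L(d(-3)) - 8 = 12*(-192 + (3 - 1*(-3)³)² - 26*(3 - 1*(-3)³)) - 8 = 12*(-192 + (3 - 1*(-27))² - 26*(3 - 1*(-27))) - 8 = 12*(-192 + (3 + 27)² - 26*(3 + 27)) - 8 = 12*(-192 + 30² - 26*30) - 8 = 12*(-192 + 900 - 780) - 8 = 12*(-72) - 8 = -864 - 8 = -872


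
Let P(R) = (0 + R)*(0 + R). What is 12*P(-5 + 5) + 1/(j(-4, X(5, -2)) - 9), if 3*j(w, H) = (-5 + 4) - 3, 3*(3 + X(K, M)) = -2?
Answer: -3/31 ≈ -0.096774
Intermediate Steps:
X(K, M) = -11/3 (X(K, M) = -3 + (⅓)*(-2) = -3 - ⅔ = -11/3)
j(w, H) = -4/3 (j(w, H) = ((-5 + 4) - 3)/3 = (-1 - 3)/3 = (⅓)*(-4) = -4/3)
P(R) = R² (P(R) = R*R = R²)
12*P(-5 + 5) + 1/(j(-4, X(5, -2)) - 9) = 12*(-5 + 5)² + 1/(-4/3 - 9) = 12*0² + 1/(-31/3) = 12*0 - 3/31 = 0 - 3/31 = -3/31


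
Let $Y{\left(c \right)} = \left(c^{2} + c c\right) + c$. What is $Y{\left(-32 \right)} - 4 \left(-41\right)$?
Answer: $2180$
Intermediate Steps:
$Y{\left(c \right)} = c + 2 c^{2}$ ($Y{\left(c \right)} = \left(c^{2} + c^{2}\right) + c = 2 c^{2} + c = c + 2 c^{2}$)
$Y{\left(-32 \right)} - 4 \left(-41\right) = - 32 \left(1 + 2 \left(-32\right)\right) - 4 \left(-41\right) = - 32 \left(1 - 64\right) - -164 = \left(-32\right) \left(-63\right) + 164 = 2016 + 164 = 2180$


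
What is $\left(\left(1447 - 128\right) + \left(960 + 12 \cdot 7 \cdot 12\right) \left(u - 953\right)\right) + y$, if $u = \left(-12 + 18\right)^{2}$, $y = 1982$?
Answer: $-1801355$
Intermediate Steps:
$u = 36$ ($u = 6^{2} = 36$)
$\left(\left(1447 - 128\right) + \left(960 + 12 \cdot 7 \cdot 12\right) \left(u - 953\right)\right) + y = \left(\left(1447 - 128\right) + \left(960 + 12 \cdot 7 \cdot 12\right) \left(36 - 953\right)\right) + 1982 = \left(\left(1447 - 128\right) + \left(960 + 84 \cdot 12\right) \left(-917\right)\right) + 1982 = \left(1319 + \left(960 + 1008\right) \left(-917\right)\right) + 1982 = \left(1319 + 1968 \left(-917\right)\right) + 1982 = \left(1319 - 1804656\right) + 1982 = -1803337 + 1982 = -1801355$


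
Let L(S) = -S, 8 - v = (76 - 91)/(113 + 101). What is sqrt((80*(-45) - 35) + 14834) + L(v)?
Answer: -1727/214 + sqrt(11199) ≈ 97.755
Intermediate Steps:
v = 1727/214 (v = 8 - (76 - 91)/(113 + 101) = 8 - (-15)/214 = 8 - 1*(-15/214) = 8 + 15/214 = 1727/214 ≈ 8.0701)
sqrt((80*(-45) - 35) + 14834) + L(v) = sqrt((80*(-45) - 35) + 14834) - 1*1727/214 = sqrt((-3600 - 35) + 14834) - 1727/214 = sqrt(-3635 + 14834) - 1727/214 = sqrt(11199) - 1727/214 = -1727/214 + sqrt(11199)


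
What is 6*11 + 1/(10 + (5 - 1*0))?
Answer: 991/15 ≈ 66.067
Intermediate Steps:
6*11 + 1/(10 + (5 - 1*0)) = 66 + 1/(10 + (5 + 0)) = 66 + 1/(10 + 5) = 66 + 1/15 = 991/15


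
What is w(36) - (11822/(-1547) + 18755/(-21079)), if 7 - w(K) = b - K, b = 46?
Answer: 180382284/32609213 ≈ 5.5316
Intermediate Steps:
w(K) = -39 + K (w(K) = 7 - (46 - K) = 7 + (-46 + K) = -39 + K)
w(36) - (11822/(-1547) + 18755/(-21079)) = (-39 + 36) - (11822/(-1547) + 18755/(-21079)) = -3 - (11822*(-1/1547) + 18755*(-1/21079)) = -3 - (-11822/1547 - 18755/21079) = -3 - 1*(-278209923/32609213) = -3 + 278209923/32609213 = 180382284/32609213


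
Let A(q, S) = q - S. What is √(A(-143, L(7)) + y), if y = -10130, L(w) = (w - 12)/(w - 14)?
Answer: 2*I*√125853/7 ≈ 101.36*I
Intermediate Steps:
L(w) = (-12 + w)/(-14 + w)
√(A(-143, L(7)) + y) = √((-143 - (-12 + 7)/(-14 + 7)) - 10130) = √((-143 - (-5)/(-7)) - 10130) = √((-143 - (-1)*(-5)/7) - 10130) = √((-143 - 1*5/7) - 10130) = √((-143 - 5/7) - 10130) = √(-1006/7 - 10130) = √(-71916/7) = 2*I*√125853/7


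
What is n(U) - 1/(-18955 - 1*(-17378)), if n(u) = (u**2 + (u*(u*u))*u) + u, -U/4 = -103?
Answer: 45438409606285/1577 ≈ 2.8813e+10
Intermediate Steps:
U = 412 (U = -4*(-103) = 412)
n(u) = u + u**2 + u**4 (n(u) = (u**2 + (u*u**2)*u) + u = (u**2 + u**3*u) + u = (u**2 + u**4) + u = u + u**2 + u**4)
n(U) - 1/(-18955 - 1*(-17378)) = 412*(1 + 412 + 412**3) - 1/(-18955 - 1*(-17378)) = 412*(1 + 412 + 69934528) - 1/(-18955 + 17378) = 412*69934941 - 1/(-1577) = 28813195692 - 1*(-1/1577) = 28813195692 + 1/1577 = 45438409606285/1577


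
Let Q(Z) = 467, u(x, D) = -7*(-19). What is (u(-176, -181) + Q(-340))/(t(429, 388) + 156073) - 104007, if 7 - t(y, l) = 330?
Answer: -323981793/3115 ≈ -1.0401e+5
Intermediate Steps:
u(x, D) = 133
t(y, l) = -323 (t(y, l) = 7 - 1*330 = 7 - 330 = -323)
(u(-176, -181) + Q(-340))/(t(429, 388) + 156073) - 104007 = (133 + 467)/(-323 + 156073) - 104007 = 600/155750 - 104007 = 600*(1/155750) - 104007 = 12/3115 - 104007 = -323981793/3115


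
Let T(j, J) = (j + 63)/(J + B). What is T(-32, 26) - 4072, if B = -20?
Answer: -24401/6 ≈ -4066.8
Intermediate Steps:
T(j, J) = (63 + j)/(-20 + J) (T(j, J) = (j + 63)/(J - 20) = (63 + j)/(-20 + J))
T(-32, 26) - 4072 = (63 - 32)/(-20 + 26) - 4072 = 31/6 - 4072 = -24401/6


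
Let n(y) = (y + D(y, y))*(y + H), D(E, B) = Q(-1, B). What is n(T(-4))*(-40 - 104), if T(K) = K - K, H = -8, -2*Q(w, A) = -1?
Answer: 576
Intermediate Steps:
Q(w, A) = ½ (Q(w, A) = -½*(-1) = ½)
D(E, B) = ½
T(K) = 0
n(y) = (½ + y)*(-8 + y) (n(y) = (y + ½)*(y - 8) = (½ + y)*(-8 + y))
n(T(-4))*(-40 - 104) = (-4 + 0² - 15/2*0)*(-40 - 104) = (-4 + 0 + 0)*(-144) = -4*(-144) = 576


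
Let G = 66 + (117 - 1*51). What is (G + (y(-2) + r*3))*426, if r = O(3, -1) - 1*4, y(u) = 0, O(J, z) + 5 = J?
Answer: 48564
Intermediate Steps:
O(J, z) = -5 + J
r = -6 (r = (-5 + 3) - 1*4 = -2 - 4 = -6)
G = 132 (G = 66 + (117 - 51) = 66 + 66 = 132)
(G + (y(-2) + r*3))*426 = (132 + (0 - 6*3))*426 = (132 + (0 - 18))*426 = (132 - 18)*426 = 114*426 = 48564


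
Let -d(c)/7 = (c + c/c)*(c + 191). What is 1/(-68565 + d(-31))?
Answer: -1/34965 ≈ -2.8600e-5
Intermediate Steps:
d(c) = -7*(1 + c)*(191 + c) (d(c) = -7*(c + c/c)*(c + 191) = -7*(c + 1)*(191 + c) = -7*(1 + c)*(191 + c))
1/(-68565 + d(-31)) = 1/(-68565 + (-1337 - 1344*(-31) - 7*(-31)²)) = 1/(-68565 + (-1337 + 41664 - 7*961)) = 1/(-68565 + (-1337 + 41664 - 6727)) = 1/(-68565 + 33600) = 1/(-34965) = -1/34965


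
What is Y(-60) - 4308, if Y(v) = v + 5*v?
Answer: -4668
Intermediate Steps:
Y(v) = 6*v
Y(-60) - 4308 = 6*(-60) - 4308 = -360 - 4308 = -4668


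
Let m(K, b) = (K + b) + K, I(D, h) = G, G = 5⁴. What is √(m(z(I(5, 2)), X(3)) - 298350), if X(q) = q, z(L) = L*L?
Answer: √482903 ≈ 694.91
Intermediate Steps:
G = 625
I(D, h) = 625
z(L) = L²
m(K, b) = b + 2*K
√(m(z(I(5, 2)), X(3)) - 298350) = √((3 + 2*625²) - 298350) = √((3 + 2*390625) - 298350) = √((3 + 781250) - 298350) = √(781253 - 298350) = √482903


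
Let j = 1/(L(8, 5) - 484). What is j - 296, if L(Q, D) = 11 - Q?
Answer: -142377/481 ≈ -296.00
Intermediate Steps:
j = -1/481 (j = 1/((11 - 1*8) - 484) = 1/((11 - 8) - 484) = 1/(3 - 484) = 1/(-481) = -1/481 ≈ -0.0020790)
j - 296 = -1/481 - 296 = -142377/481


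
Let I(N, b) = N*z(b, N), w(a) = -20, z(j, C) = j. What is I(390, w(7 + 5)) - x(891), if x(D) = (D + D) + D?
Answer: -10473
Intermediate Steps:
I(N, b) = N*b
x(D) = 3*D (x(D) = 2*D + D = 3*D)
I(390, w(7 + 5)) - x(891) = 390*(-20) - 3*891 = -7800 - 1*2673 = -7800 - 2673 = -10473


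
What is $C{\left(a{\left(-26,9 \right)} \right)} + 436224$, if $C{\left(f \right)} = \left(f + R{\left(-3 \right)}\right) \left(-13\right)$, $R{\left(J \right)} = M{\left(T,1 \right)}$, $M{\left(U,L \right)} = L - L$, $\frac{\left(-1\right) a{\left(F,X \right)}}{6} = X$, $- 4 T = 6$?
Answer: $436926$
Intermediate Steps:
$T = - \frac{3}{2}$ ($T = \left(- \frac{1}{4}\right) 6 = - \frac{3}{2} \approx -1.5$)
$a{\left(F,X \right)} = - 6 X$
$M{\left(U,L \right)} = 0$
$R{\left(J \right)} = 0$
$C{\left(f \right)} = - 13 f$ ($C{\left(f \right)} = \left(f + 0\right) \left(-13\right) = f \left(-13\right) = - 13 f$)
$C{\left(a{\left(-26,9 \right)} \right)} + 436224 = - 13 \left(\left(-6\right) 9\right) + 436224 = \left(-13\right) \left(-54\right) + 436224 = 702 + 436224 = 436926$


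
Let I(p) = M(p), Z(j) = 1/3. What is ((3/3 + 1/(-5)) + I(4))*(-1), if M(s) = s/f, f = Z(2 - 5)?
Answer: -64/5 ≈ -12.800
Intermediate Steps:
Z(j) = 1/3
f = 1/3 ≈ 0.33333
M(s) = 3*s (M(s) = s/(1/3) = s*3 = 3*s)
I(p) = 3*p
((3/3 + 1/(-5)) + I(4))*(-1) = ((3/3 + 1/(-5)) + 3*4)*(-1) = ((3*(1/3) + 1*(-1/5)) + 12)*(-1) = ((1 - 1/5) + 12)*(-1) = (4/5 + 12)*(-1) = (64/5)*(-1) = -64/5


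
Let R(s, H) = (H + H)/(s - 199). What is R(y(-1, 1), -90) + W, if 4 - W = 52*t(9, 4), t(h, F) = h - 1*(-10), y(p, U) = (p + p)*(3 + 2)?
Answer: -205476/209 ≈ -983.14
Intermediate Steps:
y(p, U) = 10*p (y(p, U) = (2*p)*5 = 10*p)
t(h, F) = 10 + h (t(h, F) = h + 10 = 10 + h)
R(s, H) = 2*H/(-199 + s) (R(s, H) = (2*H)/(-199 + s) = 2*H/(-199 + s))
W = -984 (W = 4 - 52*(10 + 9) = 4 - 52*19 = 4 - 1*988 = 4 - 988 = -984)
R(y(-1, 1), -90) + W = 2*(-90)/(-199 + 10*(-1)) - 984 = 2*(-90)/(-199 - 10) - 984 = 2*(-90)/(-209) - 984 = 2*(-90)*(-1/209) - 984 = 180/209 - 984 = -205476/209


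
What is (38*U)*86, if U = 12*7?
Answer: 274512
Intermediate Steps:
U = 84
(38*U)*86 = (38*84)*86 = 3192*86 = 274512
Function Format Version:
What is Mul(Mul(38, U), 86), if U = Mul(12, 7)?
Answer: 274512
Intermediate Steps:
U = 84
Mul(Mul(38, U), 86) = Mul(Mul(38, 84), 86) = Mul(3192, 86) = 274512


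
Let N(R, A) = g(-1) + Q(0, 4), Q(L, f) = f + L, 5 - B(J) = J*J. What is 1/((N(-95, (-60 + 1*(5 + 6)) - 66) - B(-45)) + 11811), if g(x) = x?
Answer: 1/13834 ≈ 7.2286e-5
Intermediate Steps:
B(J) = 5 - J² (B(J) = 5 - J*J = 5 - J²)
Q(L, f) = L + f
N(R, A) = 3 (N(R, A) = -1 + (0 + 4) = -1 + 4 = 3)
1/((N(-95, (-60 + 1*(5 + 6)) - 66) - B(-45)) + 11811) = 1/((3 - (5 - 1*(-45)²)) + 11811) = 1/((3 - (5 - 1*2025)) + 11811) = 1/((3 - (5 - 2025)) + 11811) = 1/((3 - 1*(-2020)) + 11811) = 1/((3 + 2020) + 11811) = 1/(2023 + 11811) = 1/13834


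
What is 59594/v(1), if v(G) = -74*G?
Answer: -29797/37 ≈ -805.32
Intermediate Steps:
59594/v(1) = 59594/((-74*1)) = 59594/(-74) = 59594*(-1/74) = -29797/37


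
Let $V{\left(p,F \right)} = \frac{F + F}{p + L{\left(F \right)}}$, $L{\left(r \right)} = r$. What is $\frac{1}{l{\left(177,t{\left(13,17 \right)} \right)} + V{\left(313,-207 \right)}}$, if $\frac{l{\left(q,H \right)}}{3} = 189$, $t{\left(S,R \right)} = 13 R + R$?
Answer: $\frac{53}{29844} \approx 0.0017759$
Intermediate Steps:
$t{\left(S,R \right)} = 14 R$
$l{\left(q,H \right)} = 567$ ($l{\left(q,H \right)} = 3 \cdot 189 = 567$)
$V{\left(p,F \right)} = \frac{2 F}{F + p}$ ($V{\left(p,F \right)} = \frac{F + F}{p + F} = \frac{2 F}{F + p}$)
$\frac{1}{l{\left(177,t{\left(13,17 \right)} \right)} + V{\left(313,-207 \right)}} = \frac{1}{567 + 2 \left(-207\right) \frac{1}{-207 + 313}} = \frac{1}{567 + 2 \left(-207\right) \frac{1}{106}} = \frac{1}{567 - \frac{207}{53}} = \frac{1}{\frac{29844}{53}} = \frac{53}{29844}$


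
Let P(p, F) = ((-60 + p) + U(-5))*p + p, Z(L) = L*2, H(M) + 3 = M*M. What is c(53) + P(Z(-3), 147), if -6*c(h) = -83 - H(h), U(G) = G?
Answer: 1803/2 ≈ 901.50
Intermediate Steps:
H(M) = -3 + M² (H(M) = -3 + M*M = -3 + M²)
Z(L) = 2*L
c(h) = 40/3 + h²/6 (c(h) = -(-83 - (-3 + h²))/6 = -(-83 + (3 - h²))/6 = -(-80 - h²)/6 = 40/3 + h²/6)
P(p, F) = p + p*(-65 + p) (P(p, F) = ((-60 + p) - 5)*p + p = (-65 + p)*p + p = p*(-65 + p) + p = p + p*(-65 + p))
c(53) + P(Z(-3), 147) = (40/3 + (⅙)*53²) + (2*(-3))*(-64 + 2*(-3)) = (40/3 + (⅙)*2809) - 6*(-64 - 6) = (40/3 + 2809/6) - 6*(-70) = 963/2 + 420 = 1803/2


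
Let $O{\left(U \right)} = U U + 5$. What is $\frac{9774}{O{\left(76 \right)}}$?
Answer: $\frac{3258}{1927} \approx 1.6907$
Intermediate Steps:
$O{\left(U \right)} = 5 + U^{2}$ ($O{\left(U \right)} = U^{2} + 5 = 5 + U^{2}$)
$\frac{9774}{O{\left(76 \right)}} = \frac{9774}{5 + 76^{2}} = \frac{9774}{5 + 5776} = \frac{9774}{5781} = 9774 \cdot \frac{1}{5781} = \frac{3258}{1927}$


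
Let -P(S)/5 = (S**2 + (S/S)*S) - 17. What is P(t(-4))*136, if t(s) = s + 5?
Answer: 10200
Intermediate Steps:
t(s) = 5 + s
P(S) = 85 - 5*S - 5*S**2 (P(S) = -5*((S**2 + (S/S)*S) - 17) = -5*((S**2 + 1*S) - 17) = -5*((S**2 + S) - 17) = -5*((S + S**2) - 17) = -5*(-17 + S + S**2) = 85 - 5*S - 5*S**2)
P(t(-4))*136 = (85 - 5*(5 - 4) - 5*(5 - 4)**2)*136 = (85 - 5*1 - 5*1**2)*136 = (85 - 5 - 5*1)*136 = (85 - 5 - 5)*136 = 75*136 = 10200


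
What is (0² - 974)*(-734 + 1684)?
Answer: -925300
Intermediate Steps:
(0² - 974)*(-734 + 1684) = (0 - 974)*950 = -974*950 = -925300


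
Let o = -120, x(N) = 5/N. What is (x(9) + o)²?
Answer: 1155625/81 ≈ 14267.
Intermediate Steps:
(x(9) + o)² = (5/9 - 120)² = (-1075/9)² = 1155625/81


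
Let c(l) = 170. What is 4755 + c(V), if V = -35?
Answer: 4925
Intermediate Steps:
4755 + c(V) = 4755 + 170 = 4925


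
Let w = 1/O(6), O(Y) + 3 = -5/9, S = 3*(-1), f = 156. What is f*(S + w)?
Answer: -4095/8 ≈ -511.88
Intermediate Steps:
S = -3
O(Y) = -32/9 (O(Y) = -3 - 5/9 = -32/9)
w = -9/32 (w = 1/(-32/9) = -9/32 ≈ -0.28125)
f*(S + w) = 156*(-3 - 9/32) = 156*(-105/32) = -4095/8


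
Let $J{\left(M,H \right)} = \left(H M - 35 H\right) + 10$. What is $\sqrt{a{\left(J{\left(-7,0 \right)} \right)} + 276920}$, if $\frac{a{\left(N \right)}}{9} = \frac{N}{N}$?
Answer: $\sqrt{276929} \approx 526.24$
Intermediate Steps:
$J{\left(M,H \right)} = 10 - 35 H + H M$ ($J{\left(M,H \right)} = \left(- 35 H + H M\right) + 10 = 10 - 35 H + H M$)
$a{\left(N \right)} = 9$ ($a{\left(N \right)} = 9 \frac{N}{N} = 9 \cdot 1 = 9$)
$\sqrt{a{\left(J{\left(-7,0 \right)} \right)} + 276920} = \sqrt{9 + 276920} = \sqrt{276929}$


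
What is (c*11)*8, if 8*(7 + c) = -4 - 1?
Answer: -671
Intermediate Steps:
c = -61/8 (c = -7 + (-4 - 1)/8 = -7 + (⅛)*(-5) = -7 - 5/8 = -61/8 ≈ -7.6250)
(c*11)*8 = -61/8*11*8 = -671/8*8 = -671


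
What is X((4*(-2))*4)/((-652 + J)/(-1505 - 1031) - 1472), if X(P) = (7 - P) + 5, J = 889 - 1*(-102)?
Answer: -111584/3733331 ≈ -0.029889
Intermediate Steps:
J = 991 (J = 889 + 102 = 991)
X(P) = 12 - P
X((4*(-2))*4)/((-652 + J)/(-1505 - 1031) - 1472) = (12 - 4*(-2)*4)/((-652 + 991)/(-1505 - 1031) - 1472) = (12 - (-8)*4)/(339/(-2536) - 1472) = (12 - 1*(-32))/(339*(-1/2536) - 1472) = (12 + 32)/(-339/2536 - 1472) = 44/(-3733331/2536) = -2536/3733331*44 = -111584/3733331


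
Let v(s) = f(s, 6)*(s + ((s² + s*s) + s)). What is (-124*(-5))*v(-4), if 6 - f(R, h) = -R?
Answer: 29760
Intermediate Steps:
f(R, h) = 6 + R (f(R, h) = 6 - (-1)*R = 6 + R)
v(s) = (6 + s)*(2*s + 2*s²) (v(s) = (6 + s)*(s + ((s² + s*s) + s)) = (6 + s)*(s + ((s² + s²) + s)) = (6 + s)*(s + (2*s² + s)) = (6 + s)*(s + (s + 2*s²)) = (6 + s)*(2*s + 2*s²))
(-124*(-5))*v(-4) = (-124*(-5))*(2*(-4)*(1 - 4)*(6 - 4)) = (-31*(-20))*(2*(-4)*(-3)*2) = 620*48 = 29760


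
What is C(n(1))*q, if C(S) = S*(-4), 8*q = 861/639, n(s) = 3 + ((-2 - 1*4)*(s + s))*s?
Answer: 861/142 ≈ 6.0634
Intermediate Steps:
n(s) = 3 - 12*s**2 (n(s) = 3 + ((-2 - 4)*(2*s))*s = 3 + (-12*s)*s = 3 - 12*s**2)
q = 287/1704 (q = (861/639)/8 = (861*(1/639))/8 = (1/8)*(287/213) = 287/1704 ≈ 0.16843)
C(S) = -4*S
C(n(1))*q = -4*(3 - 12*1**2)*(287/1704) = -4*(3 - 12*1)*(287/1704) = -4*(3 - 12)*(287/1704) = -4*(-9)*(287/1704) = 36*(287/1704) = 861/142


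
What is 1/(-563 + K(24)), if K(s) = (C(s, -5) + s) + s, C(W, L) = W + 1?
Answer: -1/490 ≈ -0.0020408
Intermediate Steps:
C(W, L) = 1 + W
K(s) = 1 + 3*s (K(s) = ((1 + s) + s) + s = (1 + 2*s) + s = 1 + 3*s)
1/(-563 + K(24)) = 1/(-563 + (1 + 3*24)) = 1/(-563 + (1 + 72)) = 1/(-563 + 73) = 1/(-490) = -1/490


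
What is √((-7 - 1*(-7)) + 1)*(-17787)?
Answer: -17787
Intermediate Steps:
√((-7 - 1*(-7)) + 1)*(-17787) = √((-7 + 7) + 1)*(-17787) = √(0 + 1)*(-17787) = √1*(-17787) = 1*(-17787) = -17787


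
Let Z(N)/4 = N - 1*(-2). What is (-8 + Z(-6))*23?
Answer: -552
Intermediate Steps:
Z(N) = 8 + 4*N (Z(N) = 4*(N - 1*(-2)) = 4*(N + 2) = 4*(2 + N) = 8 + 4*N)
(-8 + Z(-6))*23 = (-8 + (8 + 4*(-6)))*23 = (-8 + (8 - 24))*23 = (-8 - 16)*23 = -24*23 = -552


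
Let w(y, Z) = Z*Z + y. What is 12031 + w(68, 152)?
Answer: 35203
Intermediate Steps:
w(y, Z) = y + Z² (w(y, Z) = Z² + y = y + Z²)
12031 + w(68, 152) = 12031 + (68 + 152²) = 12031 + (68 + 23104) = 12031 + 23172 = 35203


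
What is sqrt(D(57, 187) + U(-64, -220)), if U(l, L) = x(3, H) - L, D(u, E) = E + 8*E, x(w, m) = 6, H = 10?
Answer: sqrt(1909) ≈ 43.692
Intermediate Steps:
D(u, E) = 9*E
U(l, L) = 6 - L
sqrt(D(57, 187) + U(-64, -220)) = sqrt(9*187 + (6 - 1*(-220))) = sqrt(1683 + (6 + 220)) = sqrt(1683 + 226) = sqrt(1909)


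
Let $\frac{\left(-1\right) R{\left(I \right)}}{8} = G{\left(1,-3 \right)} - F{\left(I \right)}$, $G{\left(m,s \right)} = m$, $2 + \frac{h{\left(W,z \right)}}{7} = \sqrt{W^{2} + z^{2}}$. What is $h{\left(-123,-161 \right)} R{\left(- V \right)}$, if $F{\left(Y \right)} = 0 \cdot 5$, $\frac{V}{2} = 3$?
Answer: $112 - 280 \sqrt{1642} \approx -11234.0$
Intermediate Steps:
$V = 6$ ($V = 2 \cdot 3 = 6$)
$h{\left(W,z \right)} = -14 + 7 \sqrt{W^{2} + z^{2}}$
$F{\left(Y \right)} = 0$
$R{\left(I \right)} = -8$ ($R{\left(I \right)} = - 8 \left(1 - 0\right) = - 8 \left(1 + 0\right) = \left(-8\right) 1 = -8$)
$h{\left(-123,-161 \right)} R{\left(- V \right)} = \left(-14 + 7 \sqrt{\left(-123\right)^{2} + \left(-161\right)^{2}}\right) \left(-8\right) = \left(-14 + 7 \sqrt{15129 + 25921}\right) \left(-8\right) = \left(-14 + 7 \sqrt{41050}\right) \left(-8\right) = \left(-14 + 7 \cdot 5 \sqrt{1642}\right) \left(-8\right) = \left(-14 + 35 \sqrt{1642}\right) \left(-8\right) = 112 - 280 \sqrt{1642}$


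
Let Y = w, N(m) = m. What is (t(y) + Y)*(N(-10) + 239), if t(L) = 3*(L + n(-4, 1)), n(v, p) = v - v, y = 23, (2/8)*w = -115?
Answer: -89539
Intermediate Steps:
w = -460 (w = 4*(-115) = -460)
Y = -460
n(v, p) = 0
t(L) = 3*L (t(L) = 3*(L + 0) = 3*L)
(t(y) + Y)*(N(-10) + 239) = (3*23 - 460)*(-10 + 239) = (69 - 460)*229 = -391*229 = -89539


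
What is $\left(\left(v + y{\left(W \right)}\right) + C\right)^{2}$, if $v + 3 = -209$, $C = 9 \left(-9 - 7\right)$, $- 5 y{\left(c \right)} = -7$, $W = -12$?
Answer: $\frac{3143529}{25} \approx 1.2574 \cdot 10^{5}$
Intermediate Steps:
$y{\left(c \right)} = \frac{7}{5}$ ($y{\left(c \right)} = \left(- \frac{1}{5}\right) \left(-7\right) = \frac{7}{5}$)
$C = -144$ ($C = 9 \left(-16\right) = -144$)
$v = -212$ ($v = -3 - 209 = -212$)
$\left(\left(v + y{\left(W \right)}\right) + C\right)^{2} = \left(\left(-212 + \frac{7}{5}\right) - 144\right)^{2} = \left(- \frac{1053}{5} - 144\right)^{2} = \left(- \frac{1773}{5}\right)^{2} = \frac{3143529}{25}$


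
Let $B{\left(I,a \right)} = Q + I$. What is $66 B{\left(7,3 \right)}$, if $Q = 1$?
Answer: $528$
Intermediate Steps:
$B{\left(I,a \right)} = 1 + I$
$66 B{\left(7,3 \right)} = 66 \left(1 + 7\right) = 66 \cdot 8 = 528$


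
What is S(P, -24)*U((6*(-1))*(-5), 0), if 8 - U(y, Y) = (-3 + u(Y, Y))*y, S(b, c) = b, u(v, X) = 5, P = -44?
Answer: 2288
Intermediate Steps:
U(y, Y) = 8 - 2*y (U(y, Y) = 8 - (-3 + 5)*y = 8 - 2*y)
S(P, -24)*U((6*(-1))*(-5), 0) = -44*(8 - 2*6*(-1)*(-5)) = -44*(8 - (-12)*(-5)) = -44*(8 - 2*30) = -44*(8 - 60) = -44*(-52) = 2288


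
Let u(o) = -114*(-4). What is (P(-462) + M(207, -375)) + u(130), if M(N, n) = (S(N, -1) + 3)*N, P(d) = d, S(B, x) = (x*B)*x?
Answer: 43464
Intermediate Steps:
S(B, x) = B*x² (S(B, x) = (B*x)*x = B*x²)
u(o) = 456
M(N, n) = N*(3 + N) (M(N, n) = (N*(-1)² + 3)*N = (N*1 + 3)*N = (N + 3)*N = (3 + N)*N = N*(3 + N))
(P(-462) + M(207, -375)) + u(130) = (-462 + 207*(3 + 207)) + 456 = (-462 + 207*210) + 456 = (-462 + 43470) + 456 = 43008 + 456 = 43464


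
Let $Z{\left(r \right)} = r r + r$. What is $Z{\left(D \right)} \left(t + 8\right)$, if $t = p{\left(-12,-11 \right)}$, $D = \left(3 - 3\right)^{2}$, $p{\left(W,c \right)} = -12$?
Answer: $0$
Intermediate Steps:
$D = 0$ ($D = 0^{2} = 0$)
$t = -12$
$Z{\left(r \right)} = r + r^{2}$ ($Z{\left(r \right)} = r^{2} + r = r + r^{2}$)
$Z{\left(D \right)} \left(t + 8\right) = 0 \left(1 + 0\right) \left(-12 + 8\right) = 0 \cdot 1 \left(-4\right) = 0 \left(-4\right) = 0$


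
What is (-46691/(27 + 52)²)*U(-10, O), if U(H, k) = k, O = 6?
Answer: -280146/6241 ≈ -44.888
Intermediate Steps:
(-46691/(27 + 52)²)*U(-10, O) = -46691/(27 + 52)²*6 = -46691/(79²)*6 = -46691/6241*6 = -280146/6241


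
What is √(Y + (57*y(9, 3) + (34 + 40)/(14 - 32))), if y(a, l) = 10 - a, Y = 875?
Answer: √8351/3 ≈ 30.461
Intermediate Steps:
√(Y + (57*y(9, 3) + (34 + 40)/(14 - 32))) = √(875 + (57*(10 - 1*9) + (34 + 40)/(14 - 32))) = √(875 + (57*(10 - 9) + 74/(-18))) = √(875 + (57*1 + 74*(-1/18))) = √(875 + (57 - 37/9)) = √(875 + 476/9) = √(8351/9) = √8351/3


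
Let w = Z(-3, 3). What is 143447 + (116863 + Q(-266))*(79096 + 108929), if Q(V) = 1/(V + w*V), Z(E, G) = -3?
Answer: 11689800587729/532 ≈ 2.1973e+10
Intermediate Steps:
w = -3
Q(V) = -1/(2*V) (Q(V) = 1/(V - 3*V) = 1/(-2*V) = -1/(2*V))
143447 + (116863 + Q(-266))*(79096 + 108929) = 143447 + (116863 - ½/(-266))*(79096 + 108929) = 143447 + (116863 - ½*(-1/266))*188025 = 143447 + (116863 + 1/532)*188025 = 143447 + (62171117/532)*188025 = 143447 + 11689724273925/532 = 11689800587729/532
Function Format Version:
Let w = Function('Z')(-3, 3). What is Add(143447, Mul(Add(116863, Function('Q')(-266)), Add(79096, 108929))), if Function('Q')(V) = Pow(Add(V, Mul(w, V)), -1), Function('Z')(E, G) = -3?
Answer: Rational(11689800587729, 532) ≈ 2.1973e+10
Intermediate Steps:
w = -3
Function('Q')(V) = Mul(Rational(-1, 2), Pow(V, -1)) (Function('Q')(V) = Pow(Add(V, Mul(-3, V)), -1) = Pow(Mul(-2, V), -1) = Mul(Rational(-1, 2), Pow(V, -1)))
Add(143447, Mul(Add(116863, Function('Q')(-266)), Add(79096, 108929))) = Add(143447, Mul(Add(116863, Mul(Rational(-1, 2), Pow(-266, -1))), Add(79096, 108929))) = Add(143447, Mul(Add(116863, Mul(Rational(-1, 2), Rational(-1, 266))), 188025)) = Add(143447, Mul(Add(116863, Rational(1, 532)), 188025)) = Add(143447, Mul(Rational(62171117, 532), 188025)) = Add(143447, Rational(11689724273925, 532)) = Rational(11689800587729, 532)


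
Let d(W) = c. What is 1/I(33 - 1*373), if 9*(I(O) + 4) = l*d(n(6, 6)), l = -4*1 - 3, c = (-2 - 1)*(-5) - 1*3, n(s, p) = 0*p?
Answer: -3/40 ≈ -0.075000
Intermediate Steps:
n(s, p) = 0
c = 12 (c = -3*(-5) - 3 = 15 - 3 = 12)
d(W) = 12
l = -7 (l = -4 - 3 = -7)
I(O) = -40/3 (I(O) = -4 + (-7*12)/9 = -4 + (1/9)*(-84) = -4 - 28/3 = -40/3)
1/I(33 - 1*373) = 1/(-40/3) = -3/40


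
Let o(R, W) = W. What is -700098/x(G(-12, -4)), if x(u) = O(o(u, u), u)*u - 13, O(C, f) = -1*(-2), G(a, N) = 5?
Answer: 233366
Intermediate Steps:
O(C, f) = 2
x(u) = -13 + 2*u (x(u) = 2*u - 13 = -13 + 2*u)
-700098/x(G(-12, -4)) = -700098/(-13 + 2*5) = -700098/(-13 + 10) = -700098/(-3) = -700098*(-⅓) = 233366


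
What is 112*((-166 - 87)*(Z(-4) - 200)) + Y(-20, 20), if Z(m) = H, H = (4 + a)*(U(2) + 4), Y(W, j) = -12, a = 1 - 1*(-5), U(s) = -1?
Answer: 4817108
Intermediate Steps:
a = 6 (a = 1 + 5 = 6)
H = 30 (H = (4 + 6)*(-1 + 4) = 10*3 = 30)
Z(m) = 30
112*((-166 - 87)*(Z(-4) - 200)) + Y(-20, 20) = 112*((-166 - 87)*(30 - 200)) - 12 = 112*(-253*(-170)) - 12 = 112*43010 - 12 = 4817120 - 12 = 4817108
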